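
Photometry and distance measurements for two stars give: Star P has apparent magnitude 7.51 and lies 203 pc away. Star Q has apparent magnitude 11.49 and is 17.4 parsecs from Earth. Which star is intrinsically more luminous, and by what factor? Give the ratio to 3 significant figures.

Star P is more luminous, by a factor of 5320.

Star P: M = m − 5 log₁₀ d + 5 = 7.51 − 5·2.3075 + 5 = 0.973
Star Q: M = m − 5 log₁₀ d + 5 = 11.49 − 5·1.2405 + 5 = 10.287
ΔM = M_P − M_Q = 0.973 − (10.287) = -9.315; smaller M is more luminous → Star P.
L ratio = 10^(0.4 |ΔM|) = 10^3.726 = 5320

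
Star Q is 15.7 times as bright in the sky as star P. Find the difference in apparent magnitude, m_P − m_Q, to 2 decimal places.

m_P − m_Q ≈ 2.99

Pogson: Δm = −2.5 log₁₀(ratio) = −2.5 log₁₀(15.7) = −2.5 × 1.1959 = -2.990
Star Q is brighter so has the smaller magnitude: m_P − m_Q is positive.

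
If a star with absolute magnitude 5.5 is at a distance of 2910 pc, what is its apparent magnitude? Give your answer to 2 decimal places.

m ≈ 17.82

m = M + 5 log₁₀ d − 5 = 5.5 + 5·3.4639 − 5 = 17.819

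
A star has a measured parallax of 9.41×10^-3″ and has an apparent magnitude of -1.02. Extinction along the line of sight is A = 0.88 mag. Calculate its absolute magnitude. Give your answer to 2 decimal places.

M ≈ -7.03

d = 1/p = 1/9.41×10^-3″ = 106.3 pc
5 log₁₀(d/10 pc) = 5 log₁₀(106.3) − 5 = 5.132
M = m − 5 log₁₀(d/10) − A = -1.02 − 5.132 − 0.88 = -7.032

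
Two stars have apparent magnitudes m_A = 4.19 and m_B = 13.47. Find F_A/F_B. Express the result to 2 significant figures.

Δm = 4.19 − (13.47) = -9.28
Flux ratio = 10^(−0.4 Δm) = 10^(−0.4 × -9.28) = 10^3.712 = 5152

F_A/F_B ≈ 5200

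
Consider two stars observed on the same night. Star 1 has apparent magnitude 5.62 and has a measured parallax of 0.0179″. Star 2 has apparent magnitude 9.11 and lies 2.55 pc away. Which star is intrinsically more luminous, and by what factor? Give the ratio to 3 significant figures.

Star 1: d = 1/p = 1/0.0179″ = 55.87 pc
Star 1: M = m − 5 log₁₀ d + 5 = 5.62 − 5·1.7471 + 5 = 1.884
Star 2: M = m − 5 log₁₀ d + 5 = 9.11 − 5·0.4065 + 5 = 12.077
ΔM = M_1 − M_2 = 1.884 − (12.077) = -10.193; smaller M is more luminous → Star 1.
L ratio = 10^(0.4 |ΔM|) = 10^4.077 = 11950

Star 1 is more luminous, by a factor of 11900.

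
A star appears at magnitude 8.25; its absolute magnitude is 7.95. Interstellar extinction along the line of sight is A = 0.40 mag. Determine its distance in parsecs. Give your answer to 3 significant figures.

d ≈ 9.55 pc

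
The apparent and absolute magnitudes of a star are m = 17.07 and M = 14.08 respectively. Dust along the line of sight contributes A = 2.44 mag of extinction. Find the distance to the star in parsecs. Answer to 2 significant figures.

d ≈ 13 pc

m − M = 5 log₁₀(d/10 pc) + A  ⇒  17.07 − (14.08) − 2.44 = 5 log₁₀(d/10)
0.550 = 5 log₁₀(d/10)
log₁₀ d = (m − M − A)/5 + 1 = 1.1100
d = 10^1.1100 = 12.88 pc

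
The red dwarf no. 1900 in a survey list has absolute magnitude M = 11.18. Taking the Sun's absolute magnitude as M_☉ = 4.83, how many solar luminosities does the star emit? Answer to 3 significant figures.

M − M_☉ = 11.18 − 4.83 = 6.350
L/L_☉ = 10^(−0.4 (M − M_☉)) = 10^-2.540 = 2.884×10^-3

L/L_☉ ≈ 2.88×10^-3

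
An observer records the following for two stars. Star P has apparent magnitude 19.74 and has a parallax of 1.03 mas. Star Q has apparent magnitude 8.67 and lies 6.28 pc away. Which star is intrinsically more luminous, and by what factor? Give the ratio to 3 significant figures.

Star Q is more luminous, by a factor of 1.12.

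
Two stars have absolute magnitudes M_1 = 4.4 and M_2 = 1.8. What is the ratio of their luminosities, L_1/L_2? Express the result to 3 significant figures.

ΔM = M_1 − M_2 = 2.6
L_1/L_2 = 10^(−0.4 ΔM) = 10^-1.040 = 0.09120

L_1/L_2 ≈ 0.0912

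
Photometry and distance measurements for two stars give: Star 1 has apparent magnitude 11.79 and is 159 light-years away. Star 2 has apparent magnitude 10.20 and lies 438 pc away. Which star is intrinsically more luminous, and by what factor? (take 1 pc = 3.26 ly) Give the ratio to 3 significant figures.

Star 1: d = 159 ly / 3.26 = 48.77 pc
Star 1: M = m − 5 log₁₀ d + 5 = 11.79 − 5·1.6882 + 5 = 8.349
Star 2: M = m − 5 log₁₀ d + 5 = 10.20 − 5·2.6415 + 5 = 1.993
ΔM = M_1 − M_2 = 8.349 − (1.993) = 6.356; smaller M is more luminous → Star 2.
L ratio = 10^(0.4 |ΔM|) = 10^2.543 = 348.8

Star 2 is more luminous, by a factor of 349.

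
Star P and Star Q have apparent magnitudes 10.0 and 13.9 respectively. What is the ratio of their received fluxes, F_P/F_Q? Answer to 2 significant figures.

F_P/F_Q ≈ 36

Magnitude difference = -3.9
Flux ratio = 10^(−0.4 Δm) = 10^(−0.4 × -3.9) = 10^1.560 = 36.31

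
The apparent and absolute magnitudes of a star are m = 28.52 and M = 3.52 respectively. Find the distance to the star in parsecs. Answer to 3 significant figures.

d ≈ 1.00×10^6 pc

μ = m − M = 25.000
m − M = 5 log₁₀ d − 5
log₁₀ d = (m − M)/5 + 1 = 6.0000
d = 10^6.0000 = 1.000×10^6 pc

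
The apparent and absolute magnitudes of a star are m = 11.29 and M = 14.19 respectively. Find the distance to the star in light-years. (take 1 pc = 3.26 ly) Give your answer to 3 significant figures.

d ≈ 8.57 ly

μ = m − M = -2.900
m − M = 5 log₁₀ d − 5
log₁₀ d = (m − M)/5 + 1 = 0.4200
d = 10^0.4200 = 2.630 pc
= 8.575 ly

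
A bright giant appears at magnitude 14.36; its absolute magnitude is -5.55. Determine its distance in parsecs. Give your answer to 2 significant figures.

d ≈ 96000 pc

μ = m − M = 19.910
m − M = 5 log₁₀ d − 5
log₁₀ d = (m − M)/5 + 1 = 4.9820
d = 10^4.9820 = 95940 pc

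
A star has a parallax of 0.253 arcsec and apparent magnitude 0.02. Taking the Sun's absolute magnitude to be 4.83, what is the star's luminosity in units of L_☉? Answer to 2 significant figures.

L/L_☉ ≈ 13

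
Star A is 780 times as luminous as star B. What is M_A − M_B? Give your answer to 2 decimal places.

Pogson: ΔM = −2.5 log₁₀(ratio) = −2.5 log₁₀(780) = −2.5 × 2.8921 = -7.230
Star A is brighter, so it has the smaller magnitude: the difference is negative.

M_A − M_B ≈ -7.23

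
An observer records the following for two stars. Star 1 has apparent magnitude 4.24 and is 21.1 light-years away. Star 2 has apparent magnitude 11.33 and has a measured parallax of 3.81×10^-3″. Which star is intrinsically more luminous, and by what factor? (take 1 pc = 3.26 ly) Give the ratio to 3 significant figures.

Star 1: d = 21.1 ly / 3.26 = 6.472 pc
Star 1: M = m − 5 log₁₀ d + 5 = 4.24 − 5·0.8111 + 5 = 5.185
Star 2: d = 1/p = 1/3.81×10^-3″ = 262.5 pc
Star 2: M = m − 5 log₁₀ d + 5 = 11.33 − 5·2.4191 + 5 = 4.235
ΔM = M_1 − M_2 = 5.185 − (4.235) = 0.950; smaller M is more luminous → Star 2.
L ratio = 10^(0.4 |ΔM|) = 10^0.380 = 2.399

Star 2 is more luminous, by a factor of 2.40.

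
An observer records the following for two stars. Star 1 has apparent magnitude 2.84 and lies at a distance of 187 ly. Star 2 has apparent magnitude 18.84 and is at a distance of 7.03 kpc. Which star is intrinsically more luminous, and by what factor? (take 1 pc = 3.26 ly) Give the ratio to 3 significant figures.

Star 1 is more luminous, by a factor of 167.

Star 1: d = 187 ly / 3.26 = 57.36 pc
Star 1: M = m − 5 log₁₀ d + 5 = 2.84 − 5·1.7586 + 5 = -0.953
Star 2: d = 7.03 kpc = 7030 pc
Star 2: M = m − 5 log₁₀ d + 5 = 18.84 − 5·3.8470 + 5 = 4.605
ΔM = M_1 − M_2 = -0.953 − (4.605) = -5.558; smaller M is more luminous → Star 1.
L ratio = 10^(0.4 |ΔM|) = 10^2.223 = 167.2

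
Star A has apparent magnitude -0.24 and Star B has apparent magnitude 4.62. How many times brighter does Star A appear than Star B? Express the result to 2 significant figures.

88

Magnitude difference = -4.86
Flux ratio = 10^(−0.4 Δm) = 10^(−0.4 × -4.86) = 10^1.944 = 87.90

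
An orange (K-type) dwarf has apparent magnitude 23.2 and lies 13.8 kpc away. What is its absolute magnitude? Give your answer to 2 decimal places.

M ≈ 7.50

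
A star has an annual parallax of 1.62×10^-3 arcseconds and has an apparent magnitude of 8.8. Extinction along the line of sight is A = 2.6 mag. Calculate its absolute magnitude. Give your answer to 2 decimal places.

M ≈ -2.75

d = 1/p = 1/1.62×10^-3″ = 617.3 pc
5 log₁₀(d/10 pc) = 5 log₁₀(617.3) − 5 = 8.952
M = m − 5 log₁₀(d/10) − A = 8.8 − 8.952 − 2.6 = -2.752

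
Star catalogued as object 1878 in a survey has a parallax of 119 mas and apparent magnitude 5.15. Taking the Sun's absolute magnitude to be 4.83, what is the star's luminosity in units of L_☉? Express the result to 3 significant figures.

d = 1/p = 1000/119 mas = 8.403 pc
M = m − 5 log₁₀ d + 5 = 5.15 − 5·0.9245 + 5 = 5.528
M − M_☉ = 5.528 − 4.83 = 0.698
L/L_☉ = 10^(−0.4 × 0.698) = 0.5259

L/L_☉ ≈ 0.526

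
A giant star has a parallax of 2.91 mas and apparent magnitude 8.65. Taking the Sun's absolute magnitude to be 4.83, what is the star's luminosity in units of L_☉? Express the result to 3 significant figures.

L/L_☉ ≈ 35.0

d = 1/p = 1000/2.91 mas = 343.6 pc
M = m − 5 log₁₀ d + 5 = 8.65 − 5·2.5361 + 5 = 0.969
M − M_☉ = 0.969 − 4.83 = -3.861
L/L_☉ = 10^(−0.4 × -3.861) = 35.01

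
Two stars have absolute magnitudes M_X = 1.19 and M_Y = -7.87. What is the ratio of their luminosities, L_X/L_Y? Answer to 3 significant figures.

L_X/L_Y ≈ 2.38×10^-4

ΔM = M_X − M_Y = 9.06
L_X/L_Y = 10^(−0.4 ΔM) = 10^-3.624 = 2.377×10^-4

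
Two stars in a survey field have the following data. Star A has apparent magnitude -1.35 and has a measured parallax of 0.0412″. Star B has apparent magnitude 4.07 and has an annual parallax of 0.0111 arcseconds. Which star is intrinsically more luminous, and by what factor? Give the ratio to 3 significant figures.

Star A: d = 1/p = 1/0.0412″ = 24.27 pc
Star A: M = m − 5 log₁₀ d + 5 = -1.35 − 5·1.3851 + 5 = -3.276
Star B: d = 1/p = 1/0.0111″ = 90.09 pc
Star B: M = m − 5 log₁₀ d + 5 = 4.07 − 5·1.9547 + 5 = -0.703
ΔM = M_A − M_B = -3.276 − (-0.703) = -2.572; smaller M is more luminous → Star A.
L ratio = 10^(0.4 |ΔM|) = 10^1.029 = 10.69

Star A is more luminous, by a factor of 10.7.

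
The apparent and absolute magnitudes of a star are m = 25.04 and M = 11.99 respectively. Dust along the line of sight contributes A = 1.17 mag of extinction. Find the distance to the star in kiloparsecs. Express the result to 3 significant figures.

d ≈ 2.38 kpc

m − M = 5 log₁₀(d/10 pc) + A  ⇒  25.04 − (11.99) − 1.17 = 5 log₁₀(d/10)
11.880 = 5 log₁₀(d/10)
log₁₀ d = (m − M − A)/5 + 1 = 3.3760
d = 10^3.3760 = 2377 pc
= 2.377 kpc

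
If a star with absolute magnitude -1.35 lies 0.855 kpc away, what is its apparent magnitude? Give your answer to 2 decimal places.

m ≈ 8.31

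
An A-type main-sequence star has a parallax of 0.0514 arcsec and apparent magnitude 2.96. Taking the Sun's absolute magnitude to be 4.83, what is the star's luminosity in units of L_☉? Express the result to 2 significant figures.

L/L_☉ ≈ 21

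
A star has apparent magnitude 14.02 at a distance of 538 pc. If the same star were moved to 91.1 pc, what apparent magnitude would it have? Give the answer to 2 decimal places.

m ≈ 10.16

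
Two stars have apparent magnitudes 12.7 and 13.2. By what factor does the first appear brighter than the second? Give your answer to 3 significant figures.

1.58

Δm = 12.7 − (13.2) = -0.5
Flux ratio = 10^(−0.4 Δm) = 10^(−0.4 × -0.5) = 10^0.200 = 1.585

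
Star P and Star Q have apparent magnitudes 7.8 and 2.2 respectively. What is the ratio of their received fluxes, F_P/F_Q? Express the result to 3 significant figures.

F_P/F_Q ≈ 5.75×10^-3

Δm = 7.8 − (2.2) = 5.6
Flux ratio = 10^(−0.4 Δm) = 10^(−0.4 × 5.6) = 10^-2.240 = 5.754×10^-3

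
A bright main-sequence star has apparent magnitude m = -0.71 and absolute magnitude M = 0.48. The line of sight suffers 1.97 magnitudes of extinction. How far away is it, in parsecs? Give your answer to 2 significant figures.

m − M = 5 log₁₀(d/10 pc) + A  ⇒  -0.71 − (0.48) − 1.97 = 5 log₁₀(d/10)
-3.160 = 5 log₁₀(d/10)
log₁₀ d = (m − M − A)/5 + 1 = 0.3680
d = 10^0.3680 = 2.333 pc

d ≈ 2.3 pc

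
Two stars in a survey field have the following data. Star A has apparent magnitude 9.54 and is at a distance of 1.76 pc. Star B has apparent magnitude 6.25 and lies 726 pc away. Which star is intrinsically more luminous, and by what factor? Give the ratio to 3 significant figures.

Star A: M = m − 5 log₁₀ d + 5 = 9.54 − 5·0.2455 + 5 = 13.312
Star B: M = m − 5 log₁₀ d + 5 = 6.25 − 5·2.8609 + 5 = -3.055
ΔM = M_A − M_B = 13.312 − (-3.055) = 16.367; smaller M is more luminous → Star B.
L ratio = 10^(0.4 |ΔM|) = 10^6.547 = 3.522×10^6

Star B is more luminous, by a factor of 3.52×10^6.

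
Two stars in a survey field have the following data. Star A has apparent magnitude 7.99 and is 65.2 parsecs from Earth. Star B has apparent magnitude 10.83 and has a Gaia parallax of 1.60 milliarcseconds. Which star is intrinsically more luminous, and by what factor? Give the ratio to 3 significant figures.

Star B is more luminous, by a factor of 6.72.

Star A: M = m − 5 log₁₀ d + 5 = 7.99 − 5·1.8142 + 5 = 3.919
Star B: p = 1.60 mas = 1.60×10^-3″ → d = 1/p = 625.0 pc
Star B: M = m − 5 log₁₀ d + 5 = 10.83 − 5·2.7959 + 5 = 1.851
ΔM = M_A − M_B = 3.919 − (1.851) = 2.068; smaller M is more luminous → Star B.
L ratio = 10^(0.4 |ΔM|) = 10^0.827 = 6.718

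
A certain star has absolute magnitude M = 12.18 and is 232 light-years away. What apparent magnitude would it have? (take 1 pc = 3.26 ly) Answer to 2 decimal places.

m ≈ 16.44

d = 232 ly / 3.26 = 71.17 pc
m = M + 5 log₁₀ d − 5 = 12.18 + 5·1.8523 − 5 = 16.441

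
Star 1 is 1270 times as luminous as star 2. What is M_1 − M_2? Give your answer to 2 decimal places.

Pogson: ΔM = −2.5 log₁₀(ratio) = −2.5 log₁₀(1270) = −2.5 × 3.1038 = -7.760
Star 1 is brighter, so it has the smaller magnitude: the difference is negative.

M_1 − M_2 ≈ -7.76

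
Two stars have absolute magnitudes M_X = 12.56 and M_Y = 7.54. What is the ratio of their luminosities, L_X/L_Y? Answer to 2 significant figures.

L_X/L_Y ≈ 9.8×10^-3

ΔM = M_X − M_Y = 5.02
L_X/L_Y = 10^(−0.4 ΔM) = 10^-2.008 = 9.817×10^-3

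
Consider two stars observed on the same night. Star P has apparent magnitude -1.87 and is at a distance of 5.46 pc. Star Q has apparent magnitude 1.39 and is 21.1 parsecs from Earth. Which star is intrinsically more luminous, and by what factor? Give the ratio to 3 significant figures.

Star P: M = m − 5 log₁₀ d + 5 = -1.87 − 5·0.7372 + 5 = -0.556
Star Q: M = m − 5 log₁₀ d + 5 = 1.39 − 5·1.3243 + 5 = -0.231
ΔM = M_P − M_Q = -0.556 − (-0.231) = -0.325; smaller M is more luminous → Star P.
L ratio = 10^(0.4 |ΔM|) = 10^0.130 = 1.348

Star P is more luminous, by a factor of 1.35.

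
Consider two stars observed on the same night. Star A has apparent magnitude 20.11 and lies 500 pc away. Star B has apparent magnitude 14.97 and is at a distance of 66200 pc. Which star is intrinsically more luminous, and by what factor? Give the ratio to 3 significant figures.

Star B is more luminous, by a factor of 1.99×10^6.

Star A: M = m − 5 log₁₀ d + 5 = 20.11 − 5·2.6990 + 5 = 11.615
Star B: M = m − 5 log₁₀ d + 5 = 14.97 − 5·4.8209 + 5 = -4.134
ΔM = M_A − M_B = 11.615 − (-4.134) = 15.749; smaller M is more luminous → Star B.
L ratio = 10^(0.4 |ΔM|) = 10^6.300 = 1.994×10^6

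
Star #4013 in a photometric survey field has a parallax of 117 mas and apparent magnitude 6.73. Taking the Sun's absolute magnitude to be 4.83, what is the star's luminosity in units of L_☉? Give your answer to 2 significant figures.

d = 1/p = 1000/117 mas = 8.547 pc
M = m − 5 log₁₀ d + 5 = 6.73 − 5·0.9318 + 5 = 7.071
M − M_☉ = 7.071 − 4.83 = 2.241
L/L_☉ = 10^(−0.4 × 2.241) = 0.1269

L/L_☉ ≈ 0.13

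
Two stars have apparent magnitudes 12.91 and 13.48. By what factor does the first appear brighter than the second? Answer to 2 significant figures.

1.7

Magnitude difference = -0.57
Flux ratio = 10^(−0.4 Δm) = 10^(−0.4 × -0.57) = 10^0.228 = 1.690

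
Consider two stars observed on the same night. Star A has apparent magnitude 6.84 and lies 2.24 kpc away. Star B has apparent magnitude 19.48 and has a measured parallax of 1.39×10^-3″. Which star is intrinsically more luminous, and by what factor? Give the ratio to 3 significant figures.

Star A is more luminous, by a factor of 1.10×10^6.

Star A: d = 2.24 kpc = 2240 pc
Star A: M = m − 5 log₁₀ d + 5 = 6.84 − 5·3.3502 + 5 = -4.911
Star B: d = 1/p = 1/1.39×10^-3″ = 719.4 pc
Star B: M = m − 5 log₁₀ d + 5 = 19.48 − 5·2.8570 + 5 = 10.195
ΔM = M_A − M_B = -4.911 − (10.195) = -15.106; smaller M is more luminous → Star A.
L ratio = 10^(0.4 |ΔM|) = 10^6.043 = 1.103×10^6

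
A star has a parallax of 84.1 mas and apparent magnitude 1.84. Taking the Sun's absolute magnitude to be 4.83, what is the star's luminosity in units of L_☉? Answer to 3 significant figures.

L/L_☉ ≈ 22.2

d = 1/p = 1000/84.1 mas = 11.89 pc
M = m − 5 log₁₀ d + 5 = 1.84 − 5·1.0752 + 5 = 1.464
M − M_☉ = 1.464 − 4.83 = -3.366
L/L_☉ = 10^(−0.4 × -3.366) = 22.20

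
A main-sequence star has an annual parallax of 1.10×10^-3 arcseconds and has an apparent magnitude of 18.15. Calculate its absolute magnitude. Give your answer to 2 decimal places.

d = 1/p = 1/1.10×10^-3″ = 909.1 pc
5 log₁₀(d/10 pc) = 5 log₁₀(909.1) − 5 = 9.793
M = m − 5 log₁₀(d/10) = 18.15 − 9.793 = 8.357

M ≈ 8.36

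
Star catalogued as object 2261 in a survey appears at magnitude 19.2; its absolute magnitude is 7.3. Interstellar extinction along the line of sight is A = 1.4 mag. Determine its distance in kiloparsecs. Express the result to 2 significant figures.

m − M = 5 log₁₀(d/10 pc) + A  ⇒  19.2 − (7.3) − 1.4 = 5 log₁₀(d/10)
10.500 = 5 log₁₀(d/10)
log₁₀ d = (m − M − A)/5 + 1 = 3.1000
d = 10^3.1000 = 1259 pc
= 1.259 kpc

d ≈ 1.3 kpc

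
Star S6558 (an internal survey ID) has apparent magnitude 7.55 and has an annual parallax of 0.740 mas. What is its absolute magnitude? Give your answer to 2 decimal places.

p = 0.740 mas = 7.40×10^-4″ → d = 1/p = 1351 pc
5 log₁₀(d/10 pc) = 5 log₁₀(1351) − 5 = 10.654
M = m − 5 log₁₀(d/10) = 7.55 − 10.654 = -3.104

M ≈ -3.10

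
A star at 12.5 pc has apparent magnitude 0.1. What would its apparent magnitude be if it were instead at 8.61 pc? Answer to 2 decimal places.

m ≈ -0.71

Flux ∝ 1/d², so Δm = 5 log₁₀(d₂/d₁) = 5 log₁₀(8.61/12.5) = -0.810
m₂ = m₁ + Δm = 0.1 + (-0.810) = -0.710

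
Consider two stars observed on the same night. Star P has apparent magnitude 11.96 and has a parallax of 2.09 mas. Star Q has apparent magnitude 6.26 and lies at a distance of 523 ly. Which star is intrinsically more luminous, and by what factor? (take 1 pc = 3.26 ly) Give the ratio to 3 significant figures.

Star Q is more luminous, by a factor of 21.4.

Star P: p = 2.09 mas = 2.09×10^-3″ → d = 1/p = 478.5 pc
Star P: M = m − 5 log₁₀ d + 5 = 11.96 − 5·2.6799 + 5 = 3.561
Star Q: d = 523 ly / 3.26 = 160.4 pc
Star Q: M = m − 5 log₁₀ d + 5 = 6.26 − 5·2.2053 + 5 = 0.234
ΔM = M_P − M_Q = 3.561 − (0.234) = 3.327; smaller M is more luminous → Star Q.
L ratio = 10^(0.4 |ΔM|) = 10^1.331 = 21.42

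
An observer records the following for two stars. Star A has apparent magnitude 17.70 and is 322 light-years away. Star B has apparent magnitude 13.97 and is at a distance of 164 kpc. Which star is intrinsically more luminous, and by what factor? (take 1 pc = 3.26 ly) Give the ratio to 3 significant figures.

Star B is more luminous, by a factor of 8.56×10^7.

Star A: d = 322 ly / 3.26 = 98.77 pc
Star A: M = m − 5 log₁₀ d + 5 = 17.70 − 5·1.9946 + 5 = 12.727
Star B: d = 164 kpc = 164000 pc
Star B: M = m − 5 log₁₀ d + 5 = 13.97 − 5·5.2148 + 5 = -7.104
ΔM = M_A − M_B = 12.727 − (-7.104) = 19.831; smaller M is more luminous → Star B.
L ratio = 10^(0.4 |ΔM|) = 10^7.932 = 8.559×10^7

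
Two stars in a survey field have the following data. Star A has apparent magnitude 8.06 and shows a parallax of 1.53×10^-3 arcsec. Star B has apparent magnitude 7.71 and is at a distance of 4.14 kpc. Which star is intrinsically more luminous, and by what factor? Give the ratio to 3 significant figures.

Star B is more luminous, by a factor of 55.4.

Star A: d = 1/p = 1/1.53×10^-3″ = 653.6 pc
Star A: M = m − 5 log₁₀ d + 5 = 8.06 − 5·2.8153 + 5 = -1.017
Star B: d = 4.14 kpc = 4140 pc
Star B: M = m − 5 log₁₀ d + 5 = 7.71 − 5·3.6170 + 5 = -5.375
ΔM = M_A − M_B = -1.017 − (-5.375) = 4.358; smaller M is more luminous → Star B.
L ratio = 10^(0.4 |ΔM|) = 10^1.743 = 55.38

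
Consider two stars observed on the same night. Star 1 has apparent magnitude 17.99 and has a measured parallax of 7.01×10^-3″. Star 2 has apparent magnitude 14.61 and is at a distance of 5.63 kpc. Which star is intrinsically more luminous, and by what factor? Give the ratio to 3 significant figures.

Star 2 is more luminous, by a factor of 35000.

Star 1: d = 1/p = 1/7.01×10^-3″ = 142.7 pc
Star 1: M = m − 5 log₁₀ d + 5 = 17.99 − 5·2.1543 + 5 = 12.219
Star 2: d = 5.63 kpc = 5630 pc
Star 2: M = m − 5 log₁₀ d + 5 = 14.61 − 5·3.7505 + 5 = 0.857
ΔM = M_1 − M_2 = 12.219 − (0.857) = 11.361; smaller M is more luminous → Star 2.
L ratio = 10^(0.4 |ΔM|) = 10^4.544 = 35030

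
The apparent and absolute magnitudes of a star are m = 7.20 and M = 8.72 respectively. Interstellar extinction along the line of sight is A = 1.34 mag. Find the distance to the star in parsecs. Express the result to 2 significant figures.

d ≈ 2.7 pc

m − M = 5 log₁₀(d/10 pc) + A  ⇒  7.20 − (8.72) − 1.34 = 5 log₁₀(d/10)
-2.860 = 5 log₁₀(d/10)
log₁₀ d = (m − M − A)/5 + 1 = 0.4280
d = 10^0.4280 = 2.679 pc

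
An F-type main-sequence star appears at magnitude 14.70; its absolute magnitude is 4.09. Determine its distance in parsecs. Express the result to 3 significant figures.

d ≈ 1320 pc

μ = m − M = 10.610
m − M = 5 log₁₀ d − 5
log₁₀ d = (m − M)/5 + 1 = 3.1220
d = 10^3.1220 = 1324 pc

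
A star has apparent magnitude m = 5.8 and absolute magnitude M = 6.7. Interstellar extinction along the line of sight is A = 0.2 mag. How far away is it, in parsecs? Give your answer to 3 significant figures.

d ≈ 6.03 pc

m − M = 5 log₁₀(d/10 pc) + A  ⇒  5.8 − (6.7) − 0.2 = 5 log₁₀(d/10)
-1.100 = 5 log₁₀(d/10)
log₁₀ d = (m − M − A)/5 + 1 = 0.7800
d = 10^0.7800 = 6.026 pc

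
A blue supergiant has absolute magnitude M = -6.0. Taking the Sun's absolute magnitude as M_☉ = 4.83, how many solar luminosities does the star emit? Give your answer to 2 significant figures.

M − M_☉ = -6.0 − 4.83 = -10.830
L/L_☉ = 10^(−0.4 (M − M_☉)) = 10^4.332 = 21480

L/L_☉ ≈ 21000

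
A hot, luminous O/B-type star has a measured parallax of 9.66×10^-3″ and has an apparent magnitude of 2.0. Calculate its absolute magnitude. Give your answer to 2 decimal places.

d = 1/p = 1/9.66×10^-3″ = 103.5 pc
5 log₁₀(d/10 pc) = 5 log₁₀(103.5) − 5 = 5.075
M = m − 5 log₁₀(d/10) = 2.0 − 5.075 = -3.075

M ≈ -3.08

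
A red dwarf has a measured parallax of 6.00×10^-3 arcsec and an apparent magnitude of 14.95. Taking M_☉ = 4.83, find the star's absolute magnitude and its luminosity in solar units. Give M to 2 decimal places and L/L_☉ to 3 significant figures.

M ≈ 8.84; L/L_☉ ≈ 0.0249

d = 1/p = 1/6.00×10^-3″ = 166.7 pc
M = m − 5 log₁₀ d + 5 = 14.95 − 5·2.2218 + 5 = 8.841
M − M_☉ = 8.841 − 4.83 = 4.011
L/L_☉ = 10^(−0.4 × 4.011) = 0.02487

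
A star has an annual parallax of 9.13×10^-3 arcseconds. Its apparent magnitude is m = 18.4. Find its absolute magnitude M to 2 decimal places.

d = 1/p = 1/9.13×10^-3″ = 109.5 pc
5 log₁₀(d/10 pc) = 5 log₁₀(109.5) − 5 = 5.198
M = m − 5 log₁₀(d/10) = 18.4 − 5.198 = 13.202

M ≈ 13.20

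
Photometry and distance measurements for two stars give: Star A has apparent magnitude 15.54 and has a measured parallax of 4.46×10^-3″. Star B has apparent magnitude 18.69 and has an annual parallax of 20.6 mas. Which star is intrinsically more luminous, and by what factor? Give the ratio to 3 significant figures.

Star A: d = 1/p = 1/4.46×10^-3″ = 224.2 pc
Star A: M = m − 5 log₁₀ d + 5 = 15.54 − 5·2.3507 + 5 = 8.787
Star B: p = 20.6 mas = 0.0206″ → d = 1/p = 48.54 pc
Star B: M = m − 5 log₁₀ d + 5 = 18.69 − 5·1.6861 + 5 = 15.259
ΔM = M_A − M_B = 8.787 − (15.259) = -6.473; smaller M is more luminous → Star A.
L ratio = 10^(0.4 |ΔM|) = 10^2.589 = 388.2

Star A is more luminous, by a factor of 388.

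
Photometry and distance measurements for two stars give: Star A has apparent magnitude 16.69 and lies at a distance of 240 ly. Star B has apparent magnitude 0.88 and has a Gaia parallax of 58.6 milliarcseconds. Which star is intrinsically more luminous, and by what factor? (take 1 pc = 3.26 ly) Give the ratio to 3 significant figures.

Star B is more luminous, by a factor of 113000.

Star A: d = 240 ly / 3.26 = 73.62 pc
Star A: M = m − 5 log₁₀ d + 5 = 16.69 − 5·1.8670 + 5 = 12.355
Star B: p = 58.6 mas = 0.0586″ → d = 1/p = 17.06 pc
Star B: M = m − 5 log₁₀ d + 5 = 0.88 − 5·1.2321 + 5 = -0.281
ΔM = M_A − M_B = 12.355 − (-0.281) = 12.636; smaller M is more luminous → Star B.
L ratio = 10^(0.4 |ΔM|) = 10^5.054 = 113300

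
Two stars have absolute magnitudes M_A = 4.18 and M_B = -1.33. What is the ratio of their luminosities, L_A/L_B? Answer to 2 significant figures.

L_A/L_B ≈ 6.3×10^-3

ΔM = M_A − M_B = 5.51
L_A/L_B = 10^(−0.4 ΔM) = 10^-2.204 = 6.252×10^-3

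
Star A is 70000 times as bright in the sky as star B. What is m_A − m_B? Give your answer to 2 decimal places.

Pogson: Δm = −2.5 log₁₀(ratio) = −2.5 log₁₀(70000) = −2.5 × 4.8451 = -12.113
Star A is brighter, so it has the smaller magnitude: the difference is negative.

m_A − m_B ≈ -12.11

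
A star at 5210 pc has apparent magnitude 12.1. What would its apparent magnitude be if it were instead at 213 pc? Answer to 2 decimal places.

Flux ∝ 1/d², so Δm = 5 log₁₀(d₂/d₁) = 5 log₁₀(213/5210) = -6.942
m₂ = m₁ + Δm = 12.1 + (-6.942) = 5.158

m ≈ 5.16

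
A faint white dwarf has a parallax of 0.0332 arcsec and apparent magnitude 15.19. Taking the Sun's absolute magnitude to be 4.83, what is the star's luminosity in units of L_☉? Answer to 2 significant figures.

L/L_☉ ≈ 6.5×10^-4

d = 1/p = 1/0.0332″ = 30.12 pc
M = m − 5 log₁₀ d + 5 = 15.19 − 5·1.4789 + 5 = 12.796
M − M_☉ = 12.796 − 4.83 = 7.966
L/L_☉ = 10^(−0.4 × 7.966) = 6.512×10^-4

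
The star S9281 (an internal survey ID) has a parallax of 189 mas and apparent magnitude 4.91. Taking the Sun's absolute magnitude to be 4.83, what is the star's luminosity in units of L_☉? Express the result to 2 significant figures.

d = 1/p = 1000/189 mas = 5.291 pc
M = m − 5 log₁₀ d + 5 = 4.91 − 5·0.7235 + 5 = 6.292
M − M_☉ = 6.292 − 4.83 = 1.462
L/L_☉ = 10^(−0.4 × 1.462) = 0.2601

L/L_☉ ≈ 0.26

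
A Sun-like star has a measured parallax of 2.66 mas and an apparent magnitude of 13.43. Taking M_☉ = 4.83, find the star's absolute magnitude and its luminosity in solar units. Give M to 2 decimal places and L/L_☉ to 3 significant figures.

M ≈ 5.55; L/L_☉ ≈ 0.513

d = 1/p = 1000/2.66 mas = 375.9 pc
M = m − 5 log₁₀ d + 5 = 13.43 − 5·2.5751 + 5 = 5.554
M − M_☉ = 5.554 − 4.83 = 0.724
L/L_☉ = 10^(−0.4 × 0.724) = 0.5131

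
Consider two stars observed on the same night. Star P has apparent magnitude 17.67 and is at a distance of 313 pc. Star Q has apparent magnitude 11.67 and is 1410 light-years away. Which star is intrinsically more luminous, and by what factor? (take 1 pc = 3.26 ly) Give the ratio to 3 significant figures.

Star Q is more luminous, by a factor of 480.

Star P: M = m − 5 log₁₀ d + 5 = 17.67 − 5·2.4955 + 5 = 10.192
Star Q: d = 1410 ly / 3.26 = 432.5 pc
Star Q: M = m − 5 log₁₀ d + 5 = 11.67 − 5·2.6360 + 5 = 3.490
ΔM = M_P − M_Q = 10.192 − (3.490) = 6.702; smaller M is more luminous → Star Q.
L ratio = 10^(0.4 |ΔM|) = 10^2.681 = 479.6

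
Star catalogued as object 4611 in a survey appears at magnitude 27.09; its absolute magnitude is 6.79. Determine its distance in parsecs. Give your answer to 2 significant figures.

d ≈ 110000 pc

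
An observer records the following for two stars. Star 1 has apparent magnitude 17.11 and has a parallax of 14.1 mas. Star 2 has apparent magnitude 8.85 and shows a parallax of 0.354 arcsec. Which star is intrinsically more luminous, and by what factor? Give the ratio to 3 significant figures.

Star 1: p = 14.1 mas = 0.0141″ → d = 1/p = 70.92 pc
Star 1: M = m − 5 log₁₀ d + 5 = 17.11 − 5·1.8508 + 5 = 12.856
Star 2: d = 1/p = 1/0.354″ = 2.825 pc
Star 2: M = m − 5 log₁₀ d + 5 = 8.85 − 5·0.4510 + 5 = 11.595
ΔM = M_1 − M_2 = 12.856 − (11.595) = 1.261; smaller M is more luminous → Star 2.
L ratio = 10^(0.4 |ΔM|) = 10^0.504 = 3.195

Star 2 is more luminous, by a factor of 3.19.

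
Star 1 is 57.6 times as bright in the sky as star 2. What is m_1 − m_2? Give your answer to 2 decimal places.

Pogson: Δm = −2.5 log₁₀(ratio) = −2.5 log₁₀(57.6) = −2.5 × 1.7604 = -4.401
Star 1 is brighter, so it has the smaller magnitude: the difference is negative.

m_1 − m_2 ≈ -4.40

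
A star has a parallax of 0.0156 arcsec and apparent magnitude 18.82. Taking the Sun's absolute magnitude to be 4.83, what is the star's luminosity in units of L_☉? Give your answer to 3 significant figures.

L/L_☉ ≈ 1.04×10^-4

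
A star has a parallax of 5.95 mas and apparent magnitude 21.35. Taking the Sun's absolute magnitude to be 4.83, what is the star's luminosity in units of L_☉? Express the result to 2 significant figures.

L/L_☉ ≈ 7.0×10^-5

d = 1/p = 1000/5.95 mas = 168.1 pc
M = m − 5 log₁₀ d + 5 = 21.35 − 5·2.2255 + 5 = 15.223
M − M_☉ = 15.223 − 4.83 = 10.393
L/L_☉ = 10^(−0.4 × 10.393) = 6.966×10^-5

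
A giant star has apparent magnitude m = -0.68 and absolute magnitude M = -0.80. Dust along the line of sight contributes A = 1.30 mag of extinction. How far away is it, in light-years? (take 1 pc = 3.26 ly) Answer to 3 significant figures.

d ≈ 18.9 ly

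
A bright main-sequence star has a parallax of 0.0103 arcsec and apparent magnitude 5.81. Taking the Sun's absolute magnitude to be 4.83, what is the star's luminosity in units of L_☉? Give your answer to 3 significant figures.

d = 1/p = 1/0.0103″ = 97.09 pc
M = m − 5 log₁₀ d + 5 = 5.81 − 5·1.9872 + 5 = 0.874
M − M_☉ = 0.874 − 4.83 = -3.956
L/L_☉ = 10^(−0.4 × -3.956) = 38.22

L/L_☉ ≈ 38.2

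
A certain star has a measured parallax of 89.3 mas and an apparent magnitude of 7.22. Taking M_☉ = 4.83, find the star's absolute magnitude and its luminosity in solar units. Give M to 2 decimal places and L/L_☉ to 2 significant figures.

d = 1/p = 1000/89.3 mas = 11.20 pc
M = m − 5 log₁₀ d + 5 = 7.22 − 5·1.0491 + 5 = 6.974
M − M_☉ = 6.974 − 4.83 = 2.144
L/L_☉ = 10^(−0.4 × 2.144) = 0.1388

M ≈ 6.97; L/L_☉ ≈ 0.14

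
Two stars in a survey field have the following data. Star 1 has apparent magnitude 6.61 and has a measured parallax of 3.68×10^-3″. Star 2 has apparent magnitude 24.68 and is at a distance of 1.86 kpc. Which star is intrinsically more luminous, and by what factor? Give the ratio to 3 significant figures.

Star 1 is more luminous, by a factor of 361000.

Star 1: d = 1/p = 1/3.68×10^-3″ = 271.7 pc
Star 1: M = m − 5 log₁₀ d + 5 = 6.61 − 5·2.4342 + 5 = -0.561
Star 2: d = 1.86 kpc = 1860 pc
Star 2: M = m − 5 log₁₀ d + 5 = 24.68 − 5·3.2695 + 5 = 13.332
ΔM = M_1 − M_2 = -0.561 − (13.332) = -13.893; smaller M is more luminous → Star 1.
L ratio = 10^(0.4 |ΔM|) = 10^5.557 = 360800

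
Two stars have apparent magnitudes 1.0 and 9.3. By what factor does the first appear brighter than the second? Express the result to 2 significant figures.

Magnitude difference = -8.3
Flux ratio = 10^(−0.4 Δm) = 10^(−0.4 × -8.3) = 10^3.320 = 2089

2100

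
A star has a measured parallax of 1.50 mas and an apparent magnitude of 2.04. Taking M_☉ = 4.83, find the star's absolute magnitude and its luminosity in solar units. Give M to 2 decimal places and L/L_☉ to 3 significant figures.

d = 1/p = 1000/1.50 mas = 666.7 pc
M = m − 5 log₁₀ d + 5 = 2.04 − 5·2.8239 + 5 = -7.080
M − M_☉ = -7.080 − 4.83 = -11.910
L/L_☉ = 10^(−0.4 × -11.910) = 58050

M ≈ -7.08; L/L_☉ ≈ 58100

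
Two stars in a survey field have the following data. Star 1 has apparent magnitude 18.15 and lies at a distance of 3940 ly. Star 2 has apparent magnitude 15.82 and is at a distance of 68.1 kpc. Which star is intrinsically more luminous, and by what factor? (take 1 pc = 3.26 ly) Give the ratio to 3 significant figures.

Star 1: d = 3940 ly / 3.26 = 1209 pc
Star 1: M = m − 5 log₁₀ d + 5 = 18.15 − 5·3.0823 + 5 = 7.739
Star 2: d = 68.1 kpc = 68100 pc
Star 2: M = m − 5 log₁₀ d + 5 = 15.82 − 5·4.8331 + 5 = -3.346
ΔM = M_1 − M_2 = 7.739 − (-3.346) = 11.084; smaller M is more luminous → Star 2.
L ratio = 10^(0.4 |ΔM|) = 10^4.434 = 27150

Star 2 is more luminous, by a factor of 27100.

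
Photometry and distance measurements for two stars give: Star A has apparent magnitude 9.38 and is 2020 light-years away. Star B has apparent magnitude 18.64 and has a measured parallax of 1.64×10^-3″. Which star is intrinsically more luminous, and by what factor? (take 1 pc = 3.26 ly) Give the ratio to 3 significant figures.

Star A: d = 2020 ly / 3.26 = 619.6 pc
Star A: M = m − 5 log₁₀ d + 5 = 9.38 − 5·2.7921 + 5 = 0.419
Star B: d = 1/p = 1/1.64×10^-3″ = 609.8 pc
Star B: M = m − 5 log₁₀ d + 5 = 18.64 − 5·2.7852 + 5 = 9.714
ΔM = M_A − M_B = 0.419 − (9.714) = -9.295; smaller M is more luminous → Star A.
L ratio = 10^(0.4 |ΔM|) = 10^3.718 = 5223

Star A is more luminous, by a factor of 5220.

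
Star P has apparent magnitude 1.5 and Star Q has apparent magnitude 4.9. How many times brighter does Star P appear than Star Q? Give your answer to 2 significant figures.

23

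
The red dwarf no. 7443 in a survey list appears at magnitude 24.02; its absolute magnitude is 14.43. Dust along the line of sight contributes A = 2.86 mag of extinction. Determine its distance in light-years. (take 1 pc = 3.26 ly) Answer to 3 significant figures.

d ≈ 723 ly

m − M = 5 log₁₀(d/10 pc) + A  ⇒  24.02 − (14.43) − 2.86 = 5 log₁₀(d/10)
6.730 = 5 log₁₀(d/10)
log₁₀ d = (m − M − A)/5 + 1 = 2.3460
d = 10^2.3460 = 221.8 pc
= 723.1 ly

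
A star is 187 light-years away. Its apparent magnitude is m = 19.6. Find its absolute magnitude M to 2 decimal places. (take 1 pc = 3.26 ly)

d = 187 ly / 3.26 = 57.36 pc
5 log₁₀(d/10 pc) = 5 log₁₀(57.36) − 5 = 3.793
M = m − 5 log₁₀(d/10) = 19.6 − 3.793 = 15.807

M ≈ 15.81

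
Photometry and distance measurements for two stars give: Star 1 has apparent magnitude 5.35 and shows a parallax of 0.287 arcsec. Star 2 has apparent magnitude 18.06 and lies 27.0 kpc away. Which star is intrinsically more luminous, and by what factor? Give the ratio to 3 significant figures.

Star 2 is more luminous, by a factor of 495.

Star 1: d = 1/p = 1/0.287″ = 3.484 pc
Star 1: M = m − 5 log₁₀ d + 5 = 5.35 − 5·0.5421 + 5 = 7.639
Star 2: d = 27.0 kpc = 27000 pc
Star 2: M = m − 5 log₁₀ d + 5 = 18.06 − 5·4.4314 + 5 = 0.903
ΔM = M_1 − M_2 = 7.639 − (0.903) = 6.736; smaller M is more luminous → Star 2.
L ratio = 10^(0.4 |ΔM|) = 10^2.694 = 494.9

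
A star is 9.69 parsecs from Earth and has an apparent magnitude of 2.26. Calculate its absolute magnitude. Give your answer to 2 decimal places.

5 log₁₀(d/10 pc) = 5 log₁₀(9.690) − 5 = -0.068
M = m − 5 log₁₀(d/10) = 2.26 + 0.068 = 2.328

M ≈ 2.33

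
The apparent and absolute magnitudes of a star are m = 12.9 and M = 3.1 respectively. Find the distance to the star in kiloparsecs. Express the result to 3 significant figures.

d ≈ 0.912 kpc

Distance modulus: m − M = 12.9 − (3.1) = 9.800
m − M = 5 log₁₀ d − 5
log₁₀ d = (m − M)/5 + 1 = 2.9600
d = 10^2.9600 = 912.0 pc
= 0.9120 kpc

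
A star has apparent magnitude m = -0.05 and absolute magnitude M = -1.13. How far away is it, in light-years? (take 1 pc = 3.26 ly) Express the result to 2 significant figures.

Distance modulus: m − M = -0.05 − (-1.13) = 1.080
m − M = 5 log₁₀ d − 5
log₁₀ d = (m − M)/5 + 1 = 1.2160
d = 10^1.2160 = 16.44 pc
= 53.61 ly

d ≈ 54 ly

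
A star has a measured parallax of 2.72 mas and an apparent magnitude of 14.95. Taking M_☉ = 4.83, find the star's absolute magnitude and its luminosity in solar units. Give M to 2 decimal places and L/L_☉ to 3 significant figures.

M ≈ 7.12; L/L_☉ ≈ 0.121

d = 1/p = 1000/2.72 mas = 367.6 pc
M = m − 5 log₁₀ d + 5 = 14.95 − 5·2.5654 + 5 = 7.123
M − M_☉ = 7.123 − 4.83 = 2.293
L/L_☉ = 10^(−0.4 × 2.293) = 0.1210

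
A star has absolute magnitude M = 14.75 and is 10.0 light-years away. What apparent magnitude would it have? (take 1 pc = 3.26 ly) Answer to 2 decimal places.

d = 10.0 ly / 3.26 = 3.067 pc
m = M + 5 log₁₀ d − 5 = 14.75 + 5·0.4868 − 5 = 12.184

m ≈ 12.18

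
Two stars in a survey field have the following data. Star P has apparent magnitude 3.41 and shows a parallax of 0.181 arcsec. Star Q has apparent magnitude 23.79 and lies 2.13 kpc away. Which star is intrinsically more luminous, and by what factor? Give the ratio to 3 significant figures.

Star P is more luminous, by a factor of 955.

Star P: d = 1/p = 1/0.181″ = 5.525 pc
Star P: M = m − 5 log₁₀ d + 5 = 3.41 − 5·0.7423 + 5 = 4.698
Star Q: d = 2.13 kpc = 2130 pc
Star Q: M = m − 5 log₁₀ d + 5 = 23.79 − 5·3.3284 + 5 = 12.148
ΔM = M_P − M_Q = 4.698 − (12.148) = -7.450; smaller M is more luminous → Star P.
L ratio = 10^(0.4 |ΔM|) = 10^2.980 = 954.7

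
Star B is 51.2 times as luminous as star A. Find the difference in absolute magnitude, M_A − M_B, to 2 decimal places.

Pogson: ΔM = −2.5 log₁₀(ratio) = −2.5 log₁₀(51.2) = −2.5 × 1.7093 = -4.273
Star B is brighter so has the smaller magnitude: M_A − M_B is positive.

M_A − M_B ≈ 4.27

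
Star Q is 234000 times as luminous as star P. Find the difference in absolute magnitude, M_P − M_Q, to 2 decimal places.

Pogson: ΔM = −2.5 log₁₀(ratio) = −2.5 log₁₀(234000) = −2.5 × 5.3692 = -13.423
Star Q is brighter so has the smaller magnitude: M_P − M_Q is positive.

M_P − M_Q ≈ 13.42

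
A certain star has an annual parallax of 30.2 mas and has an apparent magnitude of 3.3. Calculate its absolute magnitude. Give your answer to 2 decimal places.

M ≈ 0.70

p = 30.2 mas = 0.0302″ → d = 1/p = 33.11 pc
5 log₁₀(d/10 pc) = 5 log₁₀(33.11) − 5 = 2.600
M = m − 5 log₁₀(d/10) = 3.3 − 2.600 = 0.700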